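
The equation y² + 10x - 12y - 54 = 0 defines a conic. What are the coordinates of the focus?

(13/2, 6)

Only y is squared. Complete the square in y: (y - 6)² = -10(x - 9).
Vertex (9, 6); 4p = -10 so p = -5/2. Opens left.
Focus is p units from the vertex along the axis: (h + p, k).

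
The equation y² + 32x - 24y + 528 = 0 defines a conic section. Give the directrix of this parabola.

x = -4

Only y is squared. Complete the square in y: (y - 12)² = -32(x + 12).
Vertex (-12, 12); 4p = -32 so p = -8. Opens left.
Directrix is the vertical line x = h − p = -12 − (-8) = -4.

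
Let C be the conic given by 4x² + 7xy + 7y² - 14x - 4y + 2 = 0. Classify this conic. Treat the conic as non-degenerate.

A = 4, B = 7, C = 7.
Discriminant B² − 4AC = 7² − 4·4·7 = -63.
B² − 4AC < 0 ⇒ ellipse.

ellipse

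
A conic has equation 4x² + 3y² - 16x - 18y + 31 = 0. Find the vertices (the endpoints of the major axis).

Collect terms: 4(x² - 4x) + 3(y² - 6y) = -31
Complete the square in x and y: 4(x - 2)² + 3(y - 3)² = -31 + 16 + 27 = 12
Divide through by 12 to get (x - 2)²/3 + (y - 3)²/4 = 1.
Ellipse, center (2, 3), major axis vertical; a² = 4, b² = 3.
a = 2. Vertices at (h, k ± a).

(2, 1) and (2, 5)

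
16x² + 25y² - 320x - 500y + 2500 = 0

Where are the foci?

Group: 16(x² - 20x) + 25(y² - 20y) = -2500
Completing the square gives 16(x - 10)² + 25(y - 10)² = -2500 + 1600 + 2500 = 1600.
Divide through by 1600 to get (x - 10)²/100 + (y - 10)²/64 = 1.
Ellipse, center (10, 10), major axis horizontal; a² = 100, b² = 64.
c² = a² - b² = 100 - 64 = 36, so c = 6.
Foci lie on the horizontal axis through the center: (h ± c, k).

(4, 10) and (16, 10)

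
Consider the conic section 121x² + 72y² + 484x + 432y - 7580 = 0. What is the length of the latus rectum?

144/11

121(x² + 4x) + 72(y² + 6y) = 7580
Completing the square gives 121(x + 2)² + 72(y + 3)² = 7580 + 484 + 648 = 8712.
Divide by 8712: (x + 2)²/72 + (y + 3)²/121 = 1
Ellipse, center (-2, -3), major axis vertical; a² = 121, b² = 72.
Latus rectum length = 2b²/a = 2·72/11 = 144/11.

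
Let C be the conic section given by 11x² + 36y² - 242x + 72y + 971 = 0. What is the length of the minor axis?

Group: 11(x² - 22x) + 36(y² + 2y) = -971
Completing the square gives 11(x - 11)² + 36(y + 1)² = -971 + 1331 + 36 = 396.
Divide through by 396 to get (x - 11)²/36 + (y + 1)²/11 = 1.
Ellipse, center (11, -1), major axis horizontal; a² = 36, b² = 11.
b² = 11 so b = √11; the minor axis has length 2b = 2√11.

2√11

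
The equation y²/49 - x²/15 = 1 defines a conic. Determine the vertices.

(0, -7) and (0, 7)

Center (0, 0). The positive term is the y-term, so the transverse axis is vertical; a² = 49, b² = 15.
a = 7. Vertices at (h, k ± a).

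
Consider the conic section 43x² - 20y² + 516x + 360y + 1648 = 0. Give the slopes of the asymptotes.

√215/10 and -√215/10

43(x² + 12x) -20(y² - 18y) = -1648
Complete the square in x and y: 43(x + 6)² -20(y - 9)² = -1648 + 1548 - 1620 = -1720
Dividing both sides by -1720: (y - 9)²/86 - (x + 6)²/40 = 1
Hyperbola, center (-6, 9), transverse axis vertical; a² = 86, b² = 40.
For a vertical hyperbola the asymptotes have slope ±a/b.
Here that is ±√86/2√10 = ±√215/10.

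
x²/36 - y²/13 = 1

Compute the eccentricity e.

e = 7/6

Center (0, 0). The positive term is the x-term, so the transverse axis is horizontal; a² = 36, b² = 13.
c² = a² + b² = 49, so c = 7.
e = c/a = 7/6.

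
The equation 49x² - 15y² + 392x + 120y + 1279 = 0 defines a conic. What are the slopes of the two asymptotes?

7√15/15 and -7√15/15

Rearranging, 49(x² + 8x) -15(y² - 8y) = -1279.
Complete the square in x and y: 49(x + 4)² -15(y - 4)² = -1279 + 784 - 240 = -735
Divide through by -735 to get (y - 4)²/49 - (x + 4)²/15 = 1.
Hyperbola, center (-4, 4), transverse axis vertical; a² = 49, b² = 15.
For a vertical hyperbola the asymptotes have slope ±a/b.
Here that is ±7/√15 = ±7√15/15.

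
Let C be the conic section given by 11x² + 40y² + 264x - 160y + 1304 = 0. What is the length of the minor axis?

Group the x- and y-terms: 11(x² + 24x) + 40(y² - 4y) = -1304
Complete the square in x and y: 11(x + 12)² + 40(y - 2)² = -1304 + 1584 + 160 = 440
Divide by 440: (x + 12)²/40 + (y - 2)²/11 = 1
Ellipse, center (-12, 2), major axis horizontal; a² = 40, b² = 11.
b² = 11 so b = √11; the minor axis has length 2b = 2√11.

2√11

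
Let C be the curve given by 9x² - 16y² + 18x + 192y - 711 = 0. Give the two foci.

(-6, 6) and (4, 6)

9(x² + 2x) -16(y² - 12y) = 711
Completing the square gives 9(x + 1)² -16(y - 6)² = 711 + 9 - 576 = 144.
Dividing both sides by 144: (x + 1)²/16 - (y - 6)²/9 = 1
Hyperbola, center (-1, 6), transverse axis horizontal; a² = 16, b² = 9.
c² = a² + b² = 16 + 9 = 25, so c = 5.
Foci lie on the horizontal axis through the center: (h ± c, k).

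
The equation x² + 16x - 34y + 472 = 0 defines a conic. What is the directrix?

Only x is squared. Complete the square in x: (x + 8)² = 34(y - 12).
Vertex (-8, 12); 4p = 34 so p = 17/2. Opens up.
Directrix is the horizontal line y = k − p = 12 − (17/2) = 7/2.

y = 7/2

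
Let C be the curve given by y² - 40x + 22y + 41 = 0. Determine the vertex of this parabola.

Only y is squared. Complete the square in y: (y + 11)² = 40(x + 2).
Vertex (-2, -11); 4p = 40 so p = 10. Opens right.

(-2, -11)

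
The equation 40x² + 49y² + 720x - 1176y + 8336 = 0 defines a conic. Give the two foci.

(-12, 12) and (-6, 12)

Group the x- and y-terms: 40(x² + 18x) + 49(y² - 24y) = -8336
Complete the square: 40(x + 9)² + 49(y - 12)² = -8336 + 3240 + 7056 = 1960
Dividing both sides by 1960: (x + 9)²/49 + (y - 12)²/40 = 1
Ellipse, center (-9, 12), major axis horizontal; a² = 49, b² = 40.
c² = a² - b² = 49 - 40 = 9, so c = 3.
Foci lie on the horizontal axis through the center: (h ± c, k).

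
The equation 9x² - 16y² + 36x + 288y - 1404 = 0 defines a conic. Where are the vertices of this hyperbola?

Rearranging, 9(x² + 4x) -16(y² - 18y) = 1404.
9(x + 2)² -16(y - 9)² = 1404 + 36 - 1296 = 144
Divide by 144: (x + 2)²/16 - (y - 9)²/9 = 1
Hyperbola, center (-2, 9), transverse axis horizontal; a² = 16, b² = 9.
a = 4. Vertices at (h ± a, k).

(-6, 9) and (2, 9)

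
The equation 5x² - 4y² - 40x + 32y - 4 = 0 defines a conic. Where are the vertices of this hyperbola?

(2, 4) and (6, 4)

5(x² - 8x) -4(y² - 8y) = 4
Complete the square in x and y: 5(x - 4)² -4(y - 4)² = 4 + 80 - 64 = 20
Dividing both sides by 20: (x - 4)²/4 - (y - 4)²/5 = 1
Hyperbola, center (4, 4), transverse axis horizontal; a² = 4, b² = 5.
a = 2. Vertices at (h ± a, k).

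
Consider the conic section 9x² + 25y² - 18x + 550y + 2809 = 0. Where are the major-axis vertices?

(-4, -11) and (6, -11)

9(x² - 2x) + 25(y² + 22y) = -2809
Complete the square in x and y: 9(x - 1)² + 25(y + 11)² = -2809 + 9 + 3025 = 225
Dividing both sides by 225: (x - 1)²/25 + (y + 11)²/9 = 1
Ellipse, center (1, -11), major axis horizontal; a² = 25, b² = 9.
a = 5. Vertices at (h ± a, k).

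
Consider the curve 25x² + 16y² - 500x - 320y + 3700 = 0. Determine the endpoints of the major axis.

Collect terms: 25(x² - 20x) + 16(y² - 20y) = -3700
Complete the square in x and y: 25(x - 10)² + 16(y - 10)² = -3700 + 2500 + 1600 = 400
Divide by 400: (x - 10)²/16 + (y - 10)²/25 = 1
Ellipse, center (10, 10), major axis vertical; a² = 25, b² = 16.
a = 5. Vertices at (h, k ± a).

(10, 5) and (10, 15)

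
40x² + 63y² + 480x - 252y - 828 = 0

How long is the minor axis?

4√10

40(x² + 12x) + 63(y² - 4y) = 828
Complete the square: 40(x + 6)² + 63(y - 2)² = 828 + 1440 + 252 = 2520
Divide by 2520: (x + 6)²/63 + (y - 2)²/40 = 1
Ellipse, center (-6, 2), major axis horizontal; a² = 63, b² = 40.
b² = 40 so b = 2√10; the minor axis has length 2b = 4√10.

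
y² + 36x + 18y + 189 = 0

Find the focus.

(-12, -9)

Only y is squared. Complete the square in y: (y + 9)² = -36(x + 3).
Vertex (-3, -9); 4p = -36 so p = -9. Opens left.
Focus is p units from the vertex along the axis: (h + p, k).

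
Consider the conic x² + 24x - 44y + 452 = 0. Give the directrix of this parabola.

y = -4

Only x is squared. Complete the square in x: (x + 12)² = 44(y - 7).
Vertex (-12, 7); 4p = 44 so p = 11. Opens up.
Directrix is the horizontal line y = k − p = 7 − (11) = -4.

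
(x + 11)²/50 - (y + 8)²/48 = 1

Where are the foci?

(-11 - 7√2, -8) and (-11 + 7√2, -8)

Center (-11, -8). The positive term is the x-term, so the transverse axis is horizontal; a² = 50, b² = 48.
c² = a² + b² = 50 + 48 = 98, so c = 7√2.
Foci lie on the horizontal axis through the center: (h ± c, k).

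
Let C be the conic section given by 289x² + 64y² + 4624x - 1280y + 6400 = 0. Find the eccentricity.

e = 15/17

Rearranging, 289(x² + 16x) + 64(y² - 20y) = -6400.
289(x + 8)² + 64(y - 10)² = -6400 + 18496 + 6400 = 18496
Dividing both sides by 18496: (x + 8)²/64 + (y - 10)²/289 = 1
Ellipse, center (-8, 10), major axis vertical; a² = 289, b² = 64.
c² = a² - b² = 225, so c = 15.
e = c/a = 15/17.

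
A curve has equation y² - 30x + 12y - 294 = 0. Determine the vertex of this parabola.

(-11, -6)

Only y is squared. Complete the square in y: (y + 6)² = 30(x + 11).
Vertex (-11, -6); 4p = 30 so p = 15/2. Opens right.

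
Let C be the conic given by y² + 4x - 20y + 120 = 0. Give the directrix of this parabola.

Only y is squared. Complete the square in y: (y - 10)² = -4(x + 5).
Vertex (-5, 10); 4p = -4 so p = -1. Opens left.
Directrix is the vertical line x = h − p = -5 − (-1) = -4.

x = -4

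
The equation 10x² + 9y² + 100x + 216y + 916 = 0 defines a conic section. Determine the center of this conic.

Collect terms: 10(x² + 10x) + 9(y² + 24y) = -916
Complete the square in x and y: 10(x + 5)² + 9(y + 12)² = -916 + 250 + 1296 = 630
Divide through by 630 to get (x + 5)²/63 + (y + 12)²/70 = 1.
Ellipse with center (-5, -12).

(-5, -12)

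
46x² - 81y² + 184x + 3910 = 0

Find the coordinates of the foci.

(-2, 0 - √127) and (-2, 0 + √127)

46(x² + 4x) -81y² = -3910
Complete the square: 46(x + 2)² -81y² = -3910 + 184 + 0 = -3726
Divide by -3726: y²/46 - (x + 2)²/81 = 1
Hyperbola, center (-2, 0), transverse axis vertical; a² = 46, b² = 81.
c² = a² + b² = 46 + 81 = 127, so c = √127.
Foci lie on the vertical axis through the center: (h, k ± c).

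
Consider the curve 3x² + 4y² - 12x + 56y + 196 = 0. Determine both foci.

(1, -7) and (3, -7)

3(x² - 4x) + 4(y² + 14y) = -196
Complete the square: 3(x - 2)² + 4(y + 7)² = -196 + 12 + 196 = 12
Divide through by 12 to get (x - 2)²/4 + (y + 7)²/3 = 1.
Ellipse, center (2, -7), major axis horizontal; a² = 4, b² = 3.
c² = a² - b² = 4 - 3 = 1, so c = 1.
Foci lie on the horizontal axis through the center: (h ± c, k).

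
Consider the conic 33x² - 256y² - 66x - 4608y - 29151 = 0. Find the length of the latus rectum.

33/8

Group: 33(x² - 2x) -256(y² + 18y) = 29151
33(x - 1)² -256(y + 9)² = 29151 + 33 - 20736 = 8448
Dividing both sides by 8448: (x - 1)²/256 - (y + 9)²/33 = 1
Hyperbola, center (1, -9), transverse axis horizontal; a² = 256, b² = 33.
Latus rectum length = 2b²/a = 2·33/16 = 33/8.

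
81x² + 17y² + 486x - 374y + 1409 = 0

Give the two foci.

(-3, 3) and (-3, 19)

Rearranging, 81(x² + 6x) + 17(y² - 22y) = -1409.
Complete the square in x and y: 81(x + 3)² + 17(y - 11)² = -1409 + 729 + 2057 = 1377
Divide by 1377: (x + 3)²/17 + (y - 11)²/81 = 1
Ellipse, center (-3, 11), major axis vertical; a² = 81, b² = 17.
c² = a² - b² = 81 - 17 = 64, so c = 8.
Foci lie on the vertical axis through the center: (h, k ± c).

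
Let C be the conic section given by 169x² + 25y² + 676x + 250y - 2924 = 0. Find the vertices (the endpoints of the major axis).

(-2, -18) and (-2, 8)

Rearranging, 169(x² + 4x) + 25(y² + 10y) = 2924.
169(x + 2)² + 25(y + 5)² = 2924 + 676 + 625 = 4225
Dividing both sides by 4225: (x + 2)²/25 + (y + 5)²/169 = 1
Ellipse, center (-2, -5), major axis vertical; a² = 169, b² = 25.
a = 13. Vertices at (h, k ± a).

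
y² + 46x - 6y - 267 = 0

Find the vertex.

Only y is squared. Complete the square in y: (y - 3)² = -46(x - 6).
Vertex (6, 3); 4p = -46 so p = -23/2. Opens left.

(6, 3)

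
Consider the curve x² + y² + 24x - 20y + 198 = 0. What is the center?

(-12, 10)

Group the x- and y-terms: (x² + 24x) + (y² - 20y) = -198
(x + 12)² + (y - 10)² = -198 + 144 + 100 = 46
So (x + 12)² + (y - 10)² = 46.
Circle centered at (-12, 10) with r² = 46.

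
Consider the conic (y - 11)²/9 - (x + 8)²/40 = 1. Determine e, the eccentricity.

e = 7/3

Center (-8, 11). The positive term is the y-term, so the transverse axis is vertical; a² = 9, b² = 40.
c² = a² + b² = 49, so c = 7.
e = c/a = 7/3.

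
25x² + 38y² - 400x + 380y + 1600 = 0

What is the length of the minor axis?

Group: 25(x² - 16x) + 38(y² + 10y) = -1600
25(x - 8)² + 38(y + 5)² = -1600 + 1600 + 950 = 950
Divide through by 950 to get (x - 8)²/38 + (y + 5)²/25 = 1.
Ellipse, center (8, -5), major axis horizontal; a² = 38, b² = 25.
b² = 25 so b = 5; the minor axis has length 2b = 10.

10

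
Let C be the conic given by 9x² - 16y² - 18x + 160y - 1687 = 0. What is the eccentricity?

Group the x- and y-terms: 9(x² - 2x) -16(y² - 10y) = 1687
9(x - 1)² -16(y - 5)² = 1687 + 9 - 400 = 1296
Dividing both sides by 1296: (x - 1)²/144 - (y - 5)²/81 = 1
Hyperbola, center (1, 5), transverse axis horizontal; a² = 144, b² = 81.
c² = a² + b² = 225, so c = 15.
e = c/a = 15/12 = 5/4.

e = 5/4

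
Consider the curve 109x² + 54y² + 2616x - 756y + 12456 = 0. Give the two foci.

Group the x- and y-terms: 109(x² + 24x) + 54(y² - 14y) = -12456
109(x + 12)² + 54(y - 7)² = -12456 + 15696 + 2646 = 5886
Dividing both sides by 5886: (x + 12)²/54 + (y - 7)²/109 = 1
Ellipse, center (-12, 7), major axis vertical; a² = 109, b² = 54.
c² = a² - b² = 109 - 54 = 55, so c = √55.
Foci lie on the vertical axis through the center: (h, k ± c).

(-12, 7 - √55) and (-12, 7 + √55)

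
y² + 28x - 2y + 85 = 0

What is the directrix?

x = 4

Only y is squared. Complete the square in y: (y - 1)² = -28(x + 3).
Vertex (-3, 1); 4p = -28 so p = -7. Opens left.
Directrix is the vertical line x = h − p = -3 − (-7) = 4.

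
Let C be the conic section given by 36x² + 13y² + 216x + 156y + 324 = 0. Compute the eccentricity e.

Group the x- and y-terms: 36(x² + 6x) + 13(y² + 12y) = -324
Complete the square: 36(x + 3)² + 13(y + 6)² = -324 + 324 + 468 = 468
Divide through by 468 to get (x + 3)²/13 + (y + 6)²/36 = 1.
Ellipse, center (-3, -6), major axis vertical; a² = 36, b² = 13.
c² = a² - b² = 23, so c = √23.
e = c/a = √23/6.

e = √23/6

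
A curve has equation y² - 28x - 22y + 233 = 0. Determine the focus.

Only y is squared. Complete the square in y: (y - 11)² = 28(x - 4).
Vertex (4, 11); 4p = 28 so p = 7. Opens right.
Focus is p units from the vertex along the axis: (h + p, k).

(11, 11)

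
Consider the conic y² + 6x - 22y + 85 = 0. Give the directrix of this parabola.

Only y is squared. Complete the square in y: (y - 11)² = -6(x - 6).
Vertex (6, 11); 4p = -6 so p = -3/2. Opens left.
Directrix is the vertical line x = h − p = 6 − (-3/2) = 15/2.

x = 15/2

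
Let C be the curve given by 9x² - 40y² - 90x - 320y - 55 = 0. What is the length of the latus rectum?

80/3

Rearranging, 9(x² - 10x) -40(y² + 8y) = 55.
Complete the square: 9(x - 5)² -40(y + 4)² = 55 + 225 - 640 = -360
Dividing both sides by -360: (y + 4)²/9 - (x - 5)²/40 = 1
Hyperbola, center (5, -4), transverse axis vertical; a² = 9, b² = 40.
Latus rectum length = 2b²/a = 2·40/3 = 80/3.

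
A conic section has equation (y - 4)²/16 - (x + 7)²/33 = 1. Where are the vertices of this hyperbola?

Center (-7, 4). The positive term is the y-term, so the transverse axis is vertical; a² = 16, b² = 33.
a = 4. Vertices at (h, k ± a).

(-7, 0) and (-7, 8)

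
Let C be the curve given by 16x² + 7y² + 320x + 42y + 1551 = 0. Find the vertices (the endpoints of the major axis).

16(x² + 20x) + 7(y² + 6y) = -1551
Complete the square: 16(x + 10)² + 7(y + 3)² = -1551 + 1600 + 63 = 112
Dividing both sides by 112: (x + 10)²/7 + (y + 3)²/16 = 1
Ellipse, center (-10, -3), major axis vertical; a² = 16, b² = 7.
a = 4. Vertices at (h, k ± a).

(-10, -7) and (-10, 1)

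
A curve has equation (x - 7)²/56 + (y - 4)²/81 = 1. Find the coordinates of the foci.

Center (7, 4). The larger denominator 81 sits under the y-term, so the major axis is vertical; a² = 81, b² = 56.
c² = a² - b² = 81 - 56 = 25, so c = 5.
Foci lie on the vertical axis through the center: (h, k ± c).

(7, -1) and (7, 9)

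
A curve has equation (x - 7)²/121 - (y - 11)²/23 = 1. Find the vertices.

Center (7, 11). The positive term is the x-term, so the transverse axis is horizontal; a² = 121, b² = 23.
a = 11. Vertices at (h ± a, k).

(-4, 11) and (18, 11)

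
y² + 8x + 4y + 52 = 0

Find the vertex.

(-6, -2)

Only y is squared. Complete the square in y: (y + 2)² = -8(x + 6).
Vertex (-6, -2); 4p = -8 so p = -2. Opens left.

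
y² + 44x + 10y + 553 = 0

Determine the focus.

(-23, -5)

Only y is squared. Complete the square in y: (y + 5)² = -44(x + 12).
Vertex (-12, -5); 4p = -44 so p = -11. Opens left.
Focus is p units from the vertex along the axis: (h + p, k).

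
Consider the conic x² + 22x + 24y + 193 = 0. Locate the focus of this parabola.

Only x is squared. Complete the square in x: (x + 11)² = -24(y + 3).
Vertex (-11, -3); 4p = -24 so p = -6. Opens down.
Focus is p units from the vertex along the axis: (h, k + p).

(-11, -9)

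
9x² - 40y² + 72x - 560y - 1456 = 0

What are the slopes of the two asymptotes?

3√10/20 and -3√10/20

Group the x- and y-terms: 9(x² + 8x) -40(y² + 14y) = 1456
Complete the square in x and y: 9(x + 4)² -40(y + 7)² = 1456 + 144 - 1960 = -360
Divide by -360: (y + 7)²/9 - (x + 4)²/40 = 1
Hyperbola, center (-4, -7), transverse axis vertical; a² = 9, b² = 40.
For a vertical hyperbola the asymptotes have slope ±a/b.
Here that is ±3/2√10 = ±3√10/20.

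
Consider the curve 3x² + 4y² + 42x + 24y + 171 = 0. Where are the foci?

(-8, -3) and (-6, -3)

Group: 3(x² + 14x) + 4(y² + 6y) = -171
Completing the square gives 3(x + 7)² + 4(y + 3)² = -171 + 147 + 36 = 12.
Divide by 12: (x + 7)²/4 + (y + 3)²/3 = 1
Ellipse, center (-7, -3), major axis horizontal; a² = 4, b² = 3.
c² = a² - b² = 4 - 3 = 1, so c = 1.
Foci lie on the horizontal axis through the center: (h ± c, k).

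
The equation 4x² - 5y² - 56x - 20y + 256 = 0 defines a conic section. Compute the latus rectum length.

Group: 4(x² - 14x) -5(y² + 4y) = -256
4(x - 7)² -5(y + 2)² = -256 + 196 - 20 = -80
Dividing both sides by -80: (y + 2)²/16 - (x - 7)²/20 = 1
Hyperbola, center (7, -2), transverse axis vertical; a² = 16, b² = 20.
Latus rectum length = 2b²/a = 2·20/4 = 10.

10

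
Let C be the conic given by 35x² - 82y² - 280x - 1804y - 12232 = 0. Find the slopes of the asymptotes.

Group: 35(x² - 8x) -82(y² + 22y) = 12232
Complete the square: 35(x - 4)² -82(y + 11)² = 12232 + 560 - 9922 = 2870
Divide through by 2870 to get (x - 4)²/82 - (y + 11)²/35 = 1.
Hyperbola, center (4, -11), transverse axis horizontal; a² = 82, b² = 35.
For a horizontal hyperbola the asymptotes have slope ±b/a.
Here that is ±√35/√82 = ±√2870/82.

√2870/82 and -√2870/82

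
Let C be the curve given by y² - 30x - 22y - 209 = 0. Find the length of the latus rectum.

30

Only y is squared. Complete the square in y: (y - 11)² = 30(x + 11).
Vertex (-11, 11); 4p = 30 so p = 15/2. Opens right.
Latus rectum length = |4p| = 30.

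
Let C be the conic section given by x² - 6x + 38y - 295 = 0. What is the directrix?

y = 35/2

Only x is squared. Complete the square in x: (x - 3)² = -38(y - 8).
Vertex (3, 8); 4p = -38 so p = -19/2. Opens down.
Directrix is the horizontal line y = k − p = 8 − (-19/2) = 35/2.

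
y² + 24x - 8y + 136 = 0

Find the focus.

(-11, 4)

Only y is squared. Complete the square in y: (y - 4)² = -24(x + 5).
Vertex (-5, 4); 4p = -24 so p = -6. Opens left.
Focus is p units from the vertex along the axis: (h + p, k).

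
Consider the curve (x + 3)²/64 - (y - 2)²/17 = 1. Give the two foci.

Center (-3, 2). The positive term is the x-term, so the transverse axis is horizontal; a² = 64, b² = 17.
c² = a² + b² = 64 + 17 = 81, so c = 9.
Foci lie on the horizontal axis through the center: (h ± c, k).

(-12, 2) and (6, 2)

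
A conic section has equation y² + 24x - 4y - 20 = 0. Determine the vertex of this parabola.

(1, 2)

Only y is squared. Complete the square in y: (y - 2)² = -24(x - 1).
Vertex (1, 2); 4p = -24 so p = -6. Opens left.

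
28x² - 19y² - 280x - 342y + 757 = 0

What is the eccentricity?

e = √329/14

Group: 28(x² - 10x) -19(y² + 18y) = -757
28(x - 5)² -19(y + 9)² = -757 + 700 - 1539 = -1596
Divide through by -1596 to get (y + 9)²/84 - (x - 5)²/57 = 1.
Hyperbola, center (5, -9), transverse axis vertical; a² = 84, b² = 57.
c² = a² + b² = 141, so c = √141.
e = c/a = √141/2√21 = √329/14.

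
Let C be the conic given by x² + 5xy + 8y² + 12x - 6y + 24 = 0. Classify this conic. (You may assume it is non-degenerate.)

A = 1, B = 5, C = 8.
Discriminant B² − 4AC = 5² − 4·1·8 = -7.
B² − 4AC < 0 ⇒ ellipse.

ellipse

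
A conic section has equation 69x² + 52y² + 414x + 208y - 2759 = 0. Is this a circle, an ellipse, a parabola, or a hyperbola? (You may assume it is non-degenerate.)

ellipse

No xy term. Coefficients of x² and y² are A = 69, C = 52.
A and C have the same sign but A ≠ C ⇒ ellipse.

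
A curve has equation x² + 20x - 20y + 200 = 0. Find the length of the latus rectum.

20

Only x is squared. Complete the square in x: (x + 10)² = 20(y - 5).
Vertex (-10, 5); 4p = 20 so p = 5. Opens up.
Latus rectum length = |4p| = 20.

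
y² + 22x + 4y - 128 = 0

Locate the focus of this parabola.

Only y is squared. Complete the square in y: (y + 2)² = -22(x - 6).
Vertex (6, -2); 4p = -22 so p = -11/2. Opens left.
Focus is p units from the vertex along the axis: (h + p, k).

(1/2, -2)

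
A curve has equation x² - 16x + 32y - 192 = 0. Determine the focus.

Only x is squared. Complete the square in x: (x - 8)² = -32(y - 8).
Vertex (8, 8); 4p = -32 so p = -8. Opens down.
Focus is p units from the vertex along the axis: (h, k + p).

(8, 0)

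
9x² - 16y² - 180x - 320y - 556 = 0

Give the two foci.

9(x² - 20x) -16(y² + 20y) = 556
Complete the square in x and y: 9(x - 10)² -16(y + 10)² = 556 + 900 - 1600 = -144
Divide by -144: (y + 10)²/9 - (x - 10)²/16 = 1
Hyperbola, center (10, -10), transverse axis vertical; a² = 9, b² = 16.
c² = a² + b² = 9 + 16 = 25, so c = 5.
Foci lie on the vertical axis through the center: (h, k ± c).

(10, -15) and (10, -5)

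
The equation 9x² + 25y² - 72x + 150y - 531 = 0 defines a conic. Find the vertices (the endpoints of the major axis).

(-6, -3) and (14, -3)

Group: 9(x² - 8x) + 25(y² + 6y) = 531
9(x - 4)² + 25(y + 3)² = 531 + 144 + 225 = 900
Dividing both sides by 900: (x - 4)²/100 + (y + 3)²/36 = 1
Ellipse, center (4, -3), major axis horizontal; a² = 100, b² = 36.
a = 10. Vertices at (h ± a, k).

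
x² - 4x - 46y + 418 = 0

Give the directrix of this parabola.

y = -5/2

Only x is squared. Complete the square in x: (x - 2)² = 46(y - 9).
Vertex (2, 9); 4p = 46 so p = 23/2. Opens up.
Directrix is the horizontal line y = k − p = 9 − (23/2) = -5/2.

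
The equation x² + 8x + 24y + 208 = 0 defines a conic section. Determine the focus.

(-4, -14)

Only x is squared. Complete the square in x: (x + 4)² = -24(y + 8).
Vertex (-4, -8); 4p = -24 so p = -6. Opens down.
Focus is p units from the vertex along the axis: (h, k + p).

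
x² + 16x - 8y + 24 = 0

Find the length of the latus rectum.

8

Only x is squared. Complete the square in x: (x + 8)² = 8(y + 5).
Vertex (-8, -5); 4p = 8 so p = 2. Opens up.
Latus rectum length = |4p| = 8.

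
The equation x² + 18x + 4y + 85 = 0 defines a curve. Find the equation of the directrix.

Only x is squared. Complete the square in x: (x + 9)² = -4(y + 1).
Vertex (-9, -1); 4p = -4 so p = -1. Opens down.
Directrix is the horizontal line y = k − p = -1 − (-1) = 0.

y = 0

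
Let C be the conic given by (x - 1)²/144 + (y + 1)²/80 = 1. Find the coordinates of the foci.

Center (1, -1). The larger denominator 144 sits under the x-term, so the major axis is horizontal; a² = 144, b² = 80.
c² = a² - b² = 144 - 80 = 64, so c = 8.
Foci lie on the horizontal axis through the center: (h ± c, k).

(-7, -1) and (9, -1)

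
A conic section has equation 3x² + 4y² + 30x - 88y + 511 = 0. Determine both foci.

3(x² + 10x) + 4(y² - 22y) = -511
Complete the square in x and y: 3(x + 5)² + 4(y - 11)² = -511 + 75 + 484 = 48
Dividing both sides by 48: (x + 5)²/16 + (y - 11)²/12 = 1
Ellipse, center (-5, 11), major axis horizontal; a² = 16, b² = 12.
c² = a² - b² = 16 - 12 = 4, so c = 2.
Foci lie on the horizontal axis through the center: (h ± c, k).

(-7, 11) and (-3, 11)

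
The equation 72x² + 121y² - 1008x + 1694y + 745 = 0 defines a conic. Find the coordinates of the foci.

Rearranging, 72(x² - 14x) + 121(y² + 14y) = -745.
72(x - 7)² + 121(y + 7)² = -745 + 3528 + 5929 = 8712
Dividing both sides by 8712: (x - 7)²/121 + (y + 7)²/72 = 1
Ellipse, center (7, -7), major axis horizontal; a² = 121, b² = 72.
c² = a² - b² = 121 - 72 = 49, so c = 7.
Foci lie on the horizontal axis through the center: (h ± c, k).

(0, -7) and (14, -7)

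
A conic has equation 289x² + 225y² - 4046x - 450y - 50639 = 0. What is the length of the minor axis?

30

Group the x- and y-terms: 289(x² - 14x) + 225(y² - 2y) = 50639
289(x - 7)² + 225(y - 1)² = 50639 + 14161 + 225 = 65025
Divide by 65025: (x - 7)²/225 + (y - 1)²/289 = 1
Ellipse, center (7, 1), major axis vertical; a² = 289, b² = 225.
b² = 225 so b = 15; the minor axis has length 2b = 30.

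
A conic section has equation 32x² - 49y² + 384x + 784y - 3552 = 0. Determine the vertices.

(-13, 8) and (1, 8)

Collect terms: 32(x² + 12x) -49(y² - 16y) = 3552
Complete the square: 32(x + 6)² -49(y - 8)² = 3552 + 1152 - 3136 = 1568
Divide through by 1568 to get (x + 6)²/49 - (y - 8)²/32 = 1.
Hyperbola, center (-6, 8), transverse axis horizontal; a² = 49, b² = 32.
a = 7. Vertices at (h ± a, k).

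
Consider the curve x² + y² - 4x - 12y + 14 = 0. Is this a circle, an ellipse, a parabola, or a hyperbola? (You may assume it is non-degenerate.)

No xy term. Coefficients of x² and y² are A = 1, C = 1.
A = C (same sign) ⇒ circle.

circle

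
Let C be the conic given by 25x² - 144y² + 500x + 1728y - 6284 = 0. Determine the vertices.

25(x² + 20x) -144(y² - 12y) = 6284
25(x + 10)² -144(y - 6)² = 6284 + 2500 - 5184 = 3600
Divide through by 3600 to get (x + 10)²/144 - (y - 6)²/25 = 1.
Hyperbola, center (-10, 6), transverse axis horizontal; a² = 144, b² = 25.
a = 12. Vertices at (h ± a, k).

(-22, 6) and (2, 6)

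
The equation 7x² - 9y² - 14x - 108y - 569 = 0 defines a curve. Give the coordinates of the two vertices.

7(x² - 2x) -9(y² + 12y) = 569
7(x - 1)² -9(y + 6)² = 569 + 7 - 324 = 252
Divide by 252: (x - 1)²/36 - (y + 6)²/28 = 1
Hyperbola, center (1, -6), transverse axis horizontal; a² = 36, b² = 28.
a = 6. Vertices at (h ± a, k).

(-5, -6) and (7, -6)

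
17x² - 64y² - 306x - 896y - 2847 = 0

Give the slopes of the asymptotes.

Group: 17(x² - 18x) -64(y² + 14y) = 2847
Complete the square in x and y: 17(x - 9)² -64(y + 7)² = 2847 + 1377 - 3136 = 1088
Divide by 1088: (x - 9)²/64 - (y + 7)²/17 = 1
Hyperbola, center (9, -7), transverse axis horizontal; a² = 64, b² = 17.
For a horizontal hyperbola the asymptotes have slope ±b/a.
Here that is ±√17/8.

√17/8 and -√17/8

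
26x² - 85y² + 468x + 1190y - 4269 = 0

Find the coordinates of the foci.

Collect terms: 26(x² + 18x) -85(y² - 14y) = 4269
26(x + 9)² -85(y - 7)² = 4269 + 2106 - 4165 = 2210
Divide through by 2210 to get (x + 9)²/85 - (y - 7)²/26 = 1.
Hyperbola, center (-9, 7), transverse axis horizontal; a² = 85, b² = 26.
c² = a² + b² = 85 + 26 = 111, so c = √111.
Foci lie on the horizontal axis through the center: (h ± c, k).

(-9 - √111, 7) and (-9 + √111, 7)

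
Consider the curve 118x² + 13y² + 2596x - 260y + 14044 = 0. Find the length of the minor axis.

2√13

Group the x- and y-terms: 118(x² + 22x) + 13(y² - 20y) = -14044
Completing the square gives 118(x + 11)² + 13(y - 10)² = -14044 + 14278 + 1300 = 1534.
Dividing both sides by 1534: (x + 11)²/13 + (y - 10)²/118 = 1
Ellipse, center (-11, 10), major axis vertical; a² = 118, b² = 13.
b² = 13 so b = √13; the minor axis has length 2b = 2√13.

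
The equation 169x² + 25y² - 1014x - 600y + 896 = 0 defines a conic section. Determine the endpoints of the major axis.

Collect terms: 169(x² - 6x) + 25(y² - 24y) = -896
Complete the square: 169(x - 3)² + 25(y - 12)² = -896 + 1521 + 3600 = 4225
Divide through by 4225 to get (x - 3)²/25 + (y - 12)²/169 = 1.
Ellipse, center (3, 12), major axis vertical; a² = 169, b² = 25.
a = 13. Vertices at (h, k ± a).

(3, -1) and (3, 25)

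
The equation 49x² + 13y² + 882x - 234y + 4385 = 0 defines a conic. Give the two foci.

(-9, 3) and (-9, 15)

Collect terms: 49(x² + 18x) + 13(y² - 18y) = -4385
Completing the square gives 49(x + 9)² + 13(y - 9)² = -4385 + 3969 + 1053 = 637.
Divide through by 637 to get (x + 9)²/13 + (y - 9)²/49 = 1.
Ellipse, center (-9, 9), major axis vertical; a² = 49, b² = 13.
c² = a² - b² = 49 - 13 = 36, so c = 6.
Foci lie on the vertical axis through the center: (h, k ± c).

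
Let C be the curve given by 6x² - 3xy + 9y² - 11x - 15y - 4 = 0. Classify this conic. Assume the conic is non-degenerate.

ellipse

A = 6, B = -3, C = 9.
Discriminant B² − 4AC = (-3)² − 4·6·9 = -207.
B² − 4AC < 0 ⇒ ellipse.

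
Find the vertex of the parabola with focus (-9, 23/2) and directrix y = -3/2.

(-9, 5)

The vertex is the midpoint between the focus and the directrix along the axis of symmetry.
Axis is vertical (directrix is horizontal). Vertex y-coordinate = (23/2 + (-3/2))/2 = 5; x-coordinate = -9.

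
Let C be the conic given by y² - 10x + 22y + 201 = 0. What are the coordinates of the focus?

(21/2, -11)

Only y is squared. Complete the square in y: (y + 11)² = 10(x - 8).
Vertex (8, -11); 4p = 10 so p = 5/2. Opens right.
Focus is p units from the vertex along the axis: (h + p, k).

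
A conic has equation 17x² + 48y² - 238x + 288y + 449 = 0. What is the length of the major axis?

8√3

Collect terms: 17(x² - 14x) + 48(y² + 6y) = -449
Complete the square: 17(x - 7)² + 48(y + 3)² = -449 + 833 + 432 = 816
Divide through by 816 to get (x - 7)²/48 + (y + 3)²/17 = 1.
Ellipse, center (7, -3), major axis horizontal; a² = 48, b² = 17.
a² = 48 so a = 4√3; the major axis has length 2a = 8√3.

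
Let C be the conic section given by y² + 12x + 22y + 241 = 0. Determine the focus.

(-13, -11)

Only y is squared. Complete the square in y: (y + 11)² = -12(x + 10).
Vertex (-10, -11); 4p = -12 so p = -3. Opens left.
Focus is p units from the vertex along the axis: (h + p, k).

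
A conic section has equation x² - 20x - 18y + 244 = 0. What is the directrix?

Only x is squared. Complete the square in x: (x - 10)² = 18(y - 8).
Vertex (10, 8); 4p = 18 so p = 9/2. Opens up.
Directrix is the horizontal line y = k − p = 8 − (9/2) = 7/2.

y = 7/2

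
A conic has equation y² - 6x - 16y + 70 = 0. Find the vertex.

Only y is squared. Complete the square in y: (y - 8)² = 6(x - 1).
Vertex (1, 8); 4p = 6 so p = 3/2. Opens right.

(1, 8)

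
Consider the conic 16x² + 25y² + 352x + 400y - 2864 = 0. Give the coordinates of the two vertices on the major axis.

Collect terms: 16(x² + 22x) + 25(y² + 16y) = 2864
Complete the square: 16(x + 11)² + 25(y + 8)² = 2864 + 1936 + 1600 = 6400
Divide by 6400: (x + 11)²/400 + (y + 8)²/256 = 1
Ellipse, center (-11, -8), major axis horizontal; a² = 400, b² = 256.
a = 20. Vertices at (h ± a, k).

(-31, -8) and (9, -8)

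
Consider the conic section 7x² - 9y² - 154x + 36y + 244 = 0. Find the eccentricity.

Group: 7(x² - 22x) -9(y² - 4y) = -244
Complete the square in x and y: 7(x - 11)² -9(y - 2)² = -244 + 847 - 36 = 567
Dividing both sides by 567: (x - 11)²/81 - (y - 2)²/63 = 1
Hyperbola, center (11, 2), transverse axis horizontal; a² = 81, b² = 63.
c² = a² + b² = 144, so c = 12.
e = c/a = 12/9 = 4/3.

e = 4/3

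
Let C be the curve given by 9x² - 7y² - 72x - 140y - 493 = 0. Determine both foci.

Group the x- and y-terms: 9(x² - 8x) -7(y² + 20y) = 493
9(x - 4)² -7(y + 10)² = 493 + 144 - 700 = -63
Divide through by -63 to get (y + 10)²/9 - (x - 4)²/7 = 1.
Hyperbola, center (4, -10), transverse axis vertical; a² = 9, b² = 7.
c² = a² + b² = 9 + 7 = 16, so c = 4.
Foci lie on the vertical axis through the center: (h, k ± c).

(4, -14) and (4, -6)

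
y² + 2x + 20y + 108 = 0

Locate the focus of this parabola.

Only y is squared. Complete the square in y: (y + 10)² = -2(x + 4).
Vertex (-4, -10); 4p = -2 so p = -1/2. Opens left.
Focus is p units from the vertex along the axis: (h + p, k).

(-9/2, -10)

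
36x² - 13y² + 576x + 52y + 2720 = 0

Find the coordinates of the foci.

(-8, -5) and (-8, 9)

Group the x- and y-terms: 36(x² + 16x) -13(y² - 4y) = -2720
36(x + 8)² -13(y - 2)² = -2720 + 2304 - 52 = -468
Divide through by -468 to get (y - 2)²/36 - (x + 8)²/13 = 1.
Hyperbola, center (-8, 2), transverse axis vertical; a² = 36, b² = 13.
c² = a² + b² = 36 + 13 = 49, so c = 7.
Foci lie on the vertical axis through the center: (h, k ± c).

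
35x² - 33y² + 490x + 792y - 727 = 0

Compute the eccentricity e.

Rearranging, 35(x² + 14x) -33(y² - 24y) = 727.
Completing the square gives 35(x + 7)² -33(y - 12)² = 727 + 1715 - 4752 = -2310.
Dividing both sides by -2310: (y - 12)²/70 - (x + 7)²/66 = 1
Hyperbola, center (-7, 12), transverse axis vertical; a² = 70, b² = 66.
c² = a² + b² = 136, so c = 2√34.
e = c/a = 2√34/√70 = 2√595/35.

e = 2√595/35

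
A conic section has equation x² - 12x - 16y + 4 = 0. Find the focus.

Only x is squared. Complete the square in x: (x - 6)² = 16(y + 2).
Vertex (6, -2); 4p = 16 so p = 4. Opens up.
Focus is p units from the vertex along the axis: (h, k + p).

(6, 2)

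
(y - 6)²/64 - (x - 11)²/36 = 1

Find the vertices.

Center (11, 6). The positive term is the y-term, so the transverse axis is vertical; a² = 64, b² = 36.
a = 8. Vertices at (h, k ± a).

(11, -2) and (11, 14)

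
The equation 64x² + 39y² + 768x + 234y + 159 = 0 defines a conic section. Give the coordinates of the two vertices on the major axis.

(-6, -11) and (-6, 5)

Collect terms: 64(x² + 12x) + 39(y² + 6y) = -159
Completing the square gives 64(x + 6)² + 39(y + 3)² = -159 + 2304 + 351 = 2496.
Divide by 2496: (x + 6)²/39 + (y + 3)²/64 = 1
Ellipse, center (-6, -3), major axis vertical; a² = 64, b² = 39.
a = 8. Vertices at (h, k ± a).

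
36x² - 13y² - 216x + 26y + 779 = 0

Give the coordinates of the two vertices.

Rearranging, 36(x² - 6x) -13(y² - 2y) = -779.
Completing the square gives 36(x - 3)² -13(y - 1)² = -779 + 324 - 13 = -468.
Divide through by -468 to get (y - 1)²/36 - (x - 3)²/13 = 1.
Hyperbola, center (3, 1), transverse axis vertical; a² = 36, b² = 13.
a = 6. Vertices at (h, k ± a).

(3, -5) and (3, 7)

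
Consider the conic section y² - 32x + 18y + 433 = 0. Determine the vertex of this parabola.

Only y is squared. Complete the square in y: (y + 9)² = 32(x - 11).
Vertex (11, -9); 4p = 32 so p = 8. Opens right.

(11, -9)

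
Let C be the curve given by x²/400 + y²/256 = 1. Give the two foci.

Center (0, 0). The larger denominator 400 sits under the x-term, so the major axis is horizontal; a² = 400, b² = 256.
c² = a² - b² = 400 - 256 = 144, so c = 12.
Foci lie on the horizontal axis through the center: (h ± c, k).

(-12, 0) and (12, 0)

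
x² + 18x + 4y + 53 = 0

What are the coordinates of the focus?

(-9, 6)

Only x is squared. Complete the square in x: (x + 9)² = -4(y - 7).
Vertex (-9, 7); 4p = -4 so p = -1. Opens down.
Focus is p units from the vertex along the axis: (h, k + p).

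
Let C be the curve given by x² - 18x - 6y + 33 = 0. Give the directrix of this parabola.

y = -19/2

Only x is squared. Complete the square in x: (x - 9)² = 6(y + 8).
Vertex (9, -8); 4p = 6 so p = 3/2. Opens up.
Directrix is the horizontal line y = k − p = -8 − (3/2) = -19/2.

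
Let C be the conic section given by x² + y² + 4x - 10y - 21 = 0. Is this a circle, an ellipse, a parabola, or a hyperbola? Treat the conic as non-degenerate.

circle

No xy term. Coefficients of x² and y² are A = 1, C = 1.
A = C (same sign) ⇒ circle.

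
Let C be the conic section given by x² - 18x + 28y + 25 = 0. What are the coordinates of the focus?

Only x is squared. Complete the square in x: (x - 9)² = -28(y - 2).
Vertex (9, 2); 4p = -28 so p = -7. Opens down.
Focus is p units from the vertex along the axis: (h, k + p).

(9, -5)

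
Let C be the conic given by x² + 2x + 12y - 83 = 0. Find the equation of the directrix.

Only x is squared. Complete the square in x: (x + 1)² = -12(y - 7).
Vertex (-1, 7); 4p = -12 so p = -3. Opens down.
Directrix is the horizontal line y = k − p = 7 − (-3) = 10.

y = 10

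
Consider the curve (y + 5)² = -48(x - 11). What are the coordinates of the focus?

(-1, -5)

Vertex (11, -5); 4p = -48 so p = -12. Opens left.
Focus is p units from the vertex along the axis: (h + p, k).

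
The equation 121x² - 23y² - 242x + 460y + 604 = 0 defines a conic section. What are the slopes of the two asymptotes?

11√23/23 and -11√23/23

Group the x- and y-terms: 121(x² - 2x) -23(y² - 20y) = -604
Completing the square gives 121(x - 1)² -23(y - 10)² = -604 + 121 - 2300 = -2783.
Dividing both sides by -2783: (y - 10)²/121 - (x - 1)²/23 = 1
Hyperbola, center (1, 10), transverse axis vertical; a² = 121, b² = 23.
For a vertical hyperbola the asymptotes have slope ±a/b.
Here that is ±11/√23 = ±11√23/23.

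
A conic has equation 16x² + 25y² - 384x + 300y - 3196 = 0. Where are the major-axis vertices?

(-8, -6) and (32, -6)

Group: 16(x² - 24x) + 25(y² + 12y) = 3196
Completing the square gives 16(x - 12)² + 25(y + 6)² = 3196 + 2304 + 900 = 6400.
Dividing both sides by 6400: (x - 12)²/400 + (y + 6)²/256 = 1
Ellipse, center (12, -6), major axis horizontal; a² = 400, b² = 256.
a = 20. Vertices at (h ± a, k).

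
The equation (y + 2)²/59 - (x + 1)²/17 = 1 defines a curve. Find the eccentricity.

e = 2√1121/59

Center (-1, -2). The positive term is the y-term, so the transverse axis is vertical; a² = 59, b² = 17.
c² = a² + b² = 76, so c = 2√19.
e = c/a = 2√19/√59 = 2√1121/59.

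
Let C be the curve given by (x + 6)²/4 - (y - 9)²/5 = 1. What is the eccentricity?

e = 3/2

Center (-6, 9). The positive term is the x-term, so the transverse axis is horizontal; a² = 4, b² = 5.
c² = a² + b² = 9, so c = 3.
e = c/a = 3/2.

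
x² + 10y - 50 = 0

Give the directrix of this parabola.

y = 15/2

Only x is squared. Complete the square in x: x² = -10(y - 5).
Vertex (0, 5); 4p = -10 so p = -5/2. Opens down.
Directrix is the horizontal line y = k − p = 5 − (-5/2) = 15/2.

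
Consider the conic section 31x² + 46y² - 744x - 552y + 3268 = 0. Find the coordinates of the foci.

Group the x- and y-terms: 31(x² - 24x) + 46(y² - 12y) = -3268
Complete the square: 31(x - 12)² + 46(y - 6)² = -3268 + 4464 + 1656 = 2852
Dividing both sides by 2852: (x - 12)²/92 + (y - 6)²/62 = 1
Ellipse, center (12, 6), major axis horizontal; a² = 92, b² = 62.
c² = a² - b² = 92 - 62 = 30, so c = √30.
Foci lie on the horizontal axis through the center: (h ± c, k).

(12 - √30, 6) and (12 + √30, 6)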